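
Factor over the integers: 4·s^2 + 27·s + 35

(4·s + 7)·(s + 5)

Need a pair with product 4·35 = 140 and sum 27: that's 20 and 7.
Split the middle term: 4·s^2 + 20·s + 7·s + 35 = 4·s·(s + 5) + 7·(s + 5).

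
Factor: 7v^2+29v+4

Need a pair with product 7·4 = 28 and sum 29: that's 28 and 1.
Split the middle term: 7v^2+28v + v+4 = 7v(v+4) + (v+4).

(7v+1)(v+4)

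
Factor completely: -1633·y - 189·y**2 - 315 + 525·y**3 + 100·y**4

(4·y - 7)·(5·y + 1)·(5·y + 9)·(y + 5)

Among the possible rational roots, y = -1/5 is a root, so (5·y + 1) divides it; the quotient is 20·y**3 + 101·y**2 - 58·y - 315.
Then y = -9/5 is a root, giving the factor (5·y + 9) and quotient 4·y**2 + 13·y - 35.
The remaining quadratic factors as (y + 5)(4·y - 7).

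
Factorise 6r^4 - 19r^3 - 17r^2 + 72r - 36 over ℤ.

(2r - 3)(3r - 2)(r + 2)(r - 3)

Testing divisors of the constant over divisors of the leading coefficient, r = -2 is a root, so (r + 2) is a factor; dividing leaves 6r^3 - 31r^2 + 45r - 18.
Next, r = 3 is a root, so (r - 3) is a factor; dividing leaves 6r^2 - 13r + 6.
The remaining quadratic factors as (3r - 2)(2r - 3).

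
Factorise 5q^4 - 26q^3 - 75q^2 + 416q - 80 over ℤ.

Testing divisors of the constant over divisors of the leading coefficient, q = 1/5 is a root, giving the factor (5q - 1) and quotient q^3 - 5q^2 - 16q + 80.
Continuing, q = -4 is a root, so (q + 4) divides it; the quotient is q^2 - 9q + 20.
The remaining quadratic factors as (q - 4)(q - 5).

(5q - 1)(q + 4)(q - 4)(q - 5)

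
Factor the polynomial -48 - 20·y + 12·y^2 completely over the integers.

4·(3·y + 4)·(y - 3)

Pull out the common factor 4, then factor the remaining trinomial.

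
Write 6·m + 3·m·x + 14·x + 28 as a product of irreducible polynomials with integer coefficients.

(3·m + 14)·(x + 2)

Group as (3·m·x + 6·m) + (14·x + 28) = 3·m·(x + 2) + 14·(x + 2).
Both groups share the factor (x + 2).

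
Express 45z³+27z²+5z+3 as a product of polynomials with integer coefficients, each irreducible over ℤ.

(5z+3)(9z²+1)

Group as (45z³+5z) + (27z²+3) = 5z(9z²+1) + 3(9z²+1).
Both groups share the factor (9z²+1).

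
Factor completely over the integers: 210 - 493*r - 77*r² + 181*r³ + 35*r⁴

(5*r - 7)*(7*r - 3)*(r + 2)*(r + 5)

Testing divisors of the constant over divisors of the leading coefficient, r = -2 is a root, giving the factor (r + 2) and quotient 35*r³ + 111*r² - 299*r + 105.
Continuing, r = -5 is a root, so (r + 5) divides it; the quotient is 35*r² - 64*r + 21.
The remaining quadratic factors as (7*r - 3)(5*r - 7).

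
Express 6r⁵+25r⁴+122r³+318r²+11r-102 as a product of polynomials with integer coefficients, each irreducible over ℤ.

(2r-1)(3r+2)(r+3)(r²+r+17)

By the rational root theorem, r = -2/3 is a root, giving the factor (3r+2) and quotient 2r⁴+7r³+36r²+82r-51.
Then r = 1/2 is a root, so (2r-1) is a factor; dividing leaves r³+4r²+20r+51.
Continuing, r = -3 is a root, so (r+3) divides it; the quotient is r²+r+17.
The quadratic r²+r+17 has discriminant -67 < 0 and is irreducible over ℤ.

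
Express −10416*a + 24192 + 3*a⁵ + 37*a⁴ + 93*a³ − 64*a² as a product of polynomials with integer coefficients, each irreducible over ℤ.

Trying the rational-root candidates, a = −12 is a root, so (a + 12) divides it; the quotient is 3*a⁴ + a³ + 81*a² − 1036*a + 2016.
Then a = 4 is a root, giving the factor (a − 4) and quotient 3*a³ + 13*a² + 133*a − 504.
Next, a = 8/3 is a root, so (3*a − 8) is a factor; dividing leaves a² + 7*a + 63.
The quadratic a² + 7*a + 63 has discriminant −203 < 0 and is irreducible over ℤ.

(3*a − 8)*(a + 12)*(a − 4)*(a² + 7*a + 63)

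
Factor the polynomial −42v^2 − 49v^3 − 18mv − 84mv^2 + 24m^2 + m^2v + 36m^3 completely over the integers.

Group: 9m(4m^2 − 3mv − 7v^2) + (7v + 6)(4m^2 − 3mv − 7v^2); both groups contain (4m^2 − 3mv − 7v^2), so (9m + 7v + 6) is a factor with cofactor 4m^2 − 3mv − 7v^2.
The cofactor groups again: 4m^2 − 3mv − 7v^2 = 4m(m + v) − 7v(m + v); both groups contain (m + v), giving (4m − 7v)(m + v).

(4m − 7v)(9m + 7v + 6)(m + v)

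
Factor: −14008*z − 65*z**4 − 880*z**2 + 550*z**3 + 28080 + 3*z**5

(3*z + 13)*(z − 10)*(z − 2)*(z**2 − 14*z + 108)

Trying the rational-root candidates, z = 2 is a root, so (z − 2) is a factor; dividing leaves 3*z**4 − 59*z**3 + 432*z**2 − 16*z − 14040.
Then z = −13/3 is a root, giving the factor (3*z + 13) and quotient z**3 − 24*z**2 + 248*z − 1080.
Continuing, z = 10 is a root, so (z − 10) is a factor; dividing leaves z**2 − 14*z + 108.
The quadratic z**2 − 14*z + 108 has discriminant −236 < 0 and is irreducible over ℤ.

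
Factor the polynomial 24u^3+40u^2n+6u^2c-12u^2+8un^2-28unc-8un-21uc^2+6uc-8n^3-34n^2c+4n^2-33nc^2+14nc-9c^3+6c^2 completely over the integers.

Group: 2u(12u^2+8un-3uc-6u-4n^2-15nc+2n-9c^2+6c) + (2n+c)(12u^2+8un-3uc-6u-4n^2-15nc+2n-9c^2+6c); both groups contain (12u^2+8un-3uc-6u-4n^2-15nc+2n-9c^2+6c), so (2u+2n+c) is a factor with cofactor 12u^2+8un-3uc-6u-4n^2-15nc+2n-9c^2+6c.
The cofactor groups again: 12u^2+8un-3uc-6u-4n^2-15nc+2n-9c^2+6c = 3u(4u+4n+3c-2) + (-n-3c)(4u+4n+3c-2); both groups contain (4u+4n+3c-2), giving (3u-n-3c)(4u+4n+3c-2).

(3u-n-3c)(4u+4n+3c-2)(2u+2n+c)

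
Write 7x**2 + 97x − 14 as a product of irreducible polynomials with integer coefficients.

Need a pair with product 7·(−14) = −98 and sum 97: that's −1 and 98.
Split the middle term: 7x**2 − x + 98x − 14 = x(7x − 1) + 14(7x − 1).

(7x − 1)(x + 14)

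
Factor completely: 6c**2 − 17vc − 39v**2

Group: −3v(13v − 3c) − 2c(13v − 3c); both groups contain (13v − 3c).

−(13v − 3c)(3v + 2c)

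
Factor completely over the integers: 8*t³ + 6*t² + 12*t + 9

(4*t + 3)*(2*t² + 3)

Group as (8*t³ + 12*t) + (6*t² + 9) = 4*t*(2*t² + 3) + 3*(2*t² + 3).
Both groups share the factor (2*t² + 3).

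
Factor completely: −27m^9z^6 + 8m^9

−m^9(3z^2 − 2)(9z^4 + 6z^2 + 4)

Every term has a factor of m^9; factoring it out leaves −27z^6 + 8.
Recognize a difference of cubes with the parts 2 and 3z^2.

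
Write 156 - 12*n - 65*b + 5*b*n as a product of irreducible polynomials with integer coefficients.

(5*b - 12)*(n - 13)

Group as (5*b*n - 65*b) + (-12*n + 156) = 5*b*(n - 13) - 12*(n - 13).
Both groups share the factor (n - 13).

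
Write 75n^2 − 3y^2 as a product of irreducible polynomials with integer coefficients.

3(5n + y)(5n − y)

Every term has a factor of 3. Then 25n^2 − y^2 = (5n)² − (y)².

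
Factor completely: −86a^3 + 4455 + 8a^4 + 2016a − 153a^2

By the rational root theorem, a = 15/2 is a root, so (2a − 15) is a factor; dividing leaves 4a^3 − 13a^2 − 174a − 297.
Then a = 9 is a root, so (a − 9) is a factor; dividing leaves 4a^2 + 23a + 33.
The remaining quadratic factors as (a + 3)(4a + 11).

(2a − 15)(4a + 11)(a + 3)(a − 9)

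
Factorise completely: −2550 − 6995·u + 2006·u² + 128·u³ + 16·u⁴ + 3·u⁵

By the rational root theorem, u = 3 is a root, so (u − 3) divides it; the quotient is 3·u⁴ + 25·u³ + 203·u² + 2615·u + 850.
Next, u = −10 is a root, so (u + 10) is a factor; dividing leaves 3·u³ − 5·u² + 253·u + 85.
Then u = −1/3 is a root, giving the factor (3·u + 1) and quotient u² − 2·u + 85.
The quadratic u² − 2·u + 85 has discriminant −336 < 0 and is irreducible over ℤ.

(3·u + 1)·(u + 10)·(u − 3)·(u² − 2·u + 85)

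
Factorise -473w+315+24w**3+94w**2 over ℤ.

Trying the rational-root candidates, w = 9/4 is a root, so (4w-9) divides it; the quotient is 6w**2+37w-35.
The remaining quadratic factors as (w+7)(6w-5).

(4w-9)(6w-5)(w+7)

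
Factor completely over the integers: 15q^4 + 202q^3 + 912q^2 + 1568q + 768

(3q + 8)(5q + 4)(q + 4)(q + 6)

Testing divisors of the constant over divisors of the leading coefficient, q = −8/3 is a root, so (3q + 8) divides it; the quotient is 5q^3 + 54q^2 + 160q + 96.
Then q = −6 is a root, so (q + 6) is a factor; dividing leaves 5q^2 + 24q + 16.
The remaining quadratic factors as (5q + 4)(q + 4).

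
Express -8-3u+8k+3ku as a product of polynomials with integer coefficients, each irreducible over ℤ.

(3u+8)(k-1)

Group as (3ku+8k) + (-3u-8) = k(3u+8) - (3u+8).
Both groups share the factor (3u+8).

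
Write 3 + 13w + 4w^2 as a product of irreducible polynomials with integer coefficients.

(4w + 1)(w + 3)

Need a pair with product 4·3 = 12 and sum 13: that's 1 and 12.
Split the middle term: 4w^2 + w + 12w + 3 = w(4w + 1) + 3(4w + 1).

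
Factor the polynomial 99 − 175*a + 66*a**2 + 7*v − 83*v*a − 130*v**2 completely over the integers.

−(13*v − 6*a + 11)*(10*v + 11*a − 9)

Group: −10*v*(13*v − 6*a + 11) + (−11*a + 9)*(13*v − 6*a + 11); both groups contain (13*v − 6*a + 11).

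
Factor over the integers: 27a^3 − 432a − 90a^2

Pull out the common factor 9a, then factor the remaining trinomial.

9a(3a + 8)(a − 6)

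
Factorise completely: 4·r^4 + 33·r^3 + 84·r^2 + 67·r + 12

Among the possible rational roots, r = −3 is a root, so (r + 3) divides it; the quotient is 4·r^3 + 21·r^2 + 21·r + 4.
Then r = −1 is a root, giving the factor (r + 1) and quotient 4·r^2 + 17·r + 4.
The remaining quadratic factors as (4·r + 1)(r + 4).

(4·r + 1)·(r + 1)·(r + 3)·(r + 4)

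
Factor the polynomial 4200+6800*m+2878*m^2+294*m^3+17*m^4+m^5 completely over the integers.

By the rational root theorem, m = -2 is a root, so (m+2) is a factor; dividing leaves m^4+15*m^3+264*m^2+2350*m+2100.
Next, m = -10 is a root, so (m+10) divides it; the quotient is m^3+5*m^2+214*m+210.
Continuing, m = -1 is a root, giving the factor (m+1) and quotient m^2+4*m+210.
The quadratic m^2+4*m+210 has discriminant -824 < 0 and is irreducible over ℤ.

(m+1)*(m+10)*(m+2)*(m^2+4*m+210)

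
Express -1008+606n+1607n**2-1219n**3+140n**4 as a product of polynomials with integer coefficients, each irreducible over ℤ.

(4n+3)(5n-8)(7n-6)(n-7)

Trying the rational-root candidates, n = -3/4 is a root, giving the factor (4n+3) and quotient 35n**3-331n**2+650n-336.
Next, n = 8/5 is a root, giving the factor (5n-8) and quotient 7n**2-55n+42.
The remaining quadratic factors as (7n-6)(n-7).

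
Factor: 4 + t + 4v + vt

(t + 4)(v + 1)

Group as (vt + 4v) + (t + 4) = v(t + 4) + (t + 4).
Both groups share the factor (t + 4).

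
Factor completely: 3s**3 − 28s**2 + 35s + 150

Testing divisors of the constant over divisors of the leading coefficient, s = −5/3 is a root, so (3s + 5) divides it; the quotient is s**2 − 11s + 30.
The remaining quadratic factors as (s − 6)(s − 5).

(3s + 5)(s − 5)(s − 6)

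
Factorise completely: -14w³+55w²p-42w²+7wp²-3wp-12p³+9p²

Group: 2w(-7w²+31wp-21w-12p²+9p) + p(-7w²+31wp-21w-12p²+9p); both groups contain (-7w²+31wp-21w-12p²+9p), so (2w+p) is a factor with cofactor -7w²+31wp-21w-12p²+9p.
The cofactor groups again: -7w²+31wp-21w-12p²+9p = -7w(w-4p+3) + 3p(w-4p+3); both groups contain (w-4p+3), giving -(7w-3p)(w-4p+3).

-(7w-3p)(w-4p+3)(2w+p)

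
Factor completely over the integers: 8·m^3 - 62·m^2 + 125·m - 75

(2·m - 3)·(4·m - 5)·(m - 5)

By the rational root theorem, m = 3/2 is a root, giving the factor (2·m - 3) and quotient 4·m^2 - 25·m + 25.
The remaining quadratic factors as (4·m - 5)(m - 5).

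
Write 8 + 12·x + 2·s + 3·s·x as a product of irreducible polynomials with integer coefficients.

Group as (3·s·x + 2·s) + (12·x + 8) = s·(3·x + 2) + 4·(3·x + 2).
Both groups share the factor (3·x + 2).

(3·x + 2)·(s + 4)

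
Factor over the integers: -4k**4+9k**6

k**4(3k+2)(3k-2)

Every term has a factor of k**4; factoring it out leaves 9k**2-4.
Recognize a difference of squares with the parts 3k and 2.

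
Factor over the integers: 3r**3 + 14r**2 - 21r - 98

Group as (3r**3 - 21r) + (14r**2 - 98) = 3r(r**2 - 7) + 14(r**2 - 7).
Both groups share the factor (r**2 - 7).

(3r + 14)(r**2 - 7)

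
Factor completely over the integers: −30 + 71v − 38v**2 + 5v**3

(5v − 3)(v − 2)(v − 5)

Testing divisors of the constant over divisors of the leading coefficient, v = 5 is a root, giving the factor (v − 5) and quotient 5v**2 − 13v + 6.
The remaining quadratic factors as (5v − 3)(v − 2).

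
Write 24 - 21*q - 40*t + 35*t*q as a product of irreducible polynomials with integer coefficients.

(5*t - 3)*(7*q - 8)

Group as (35*t*q - 40*t) + (-21*q + 24) = 5*t*(7*q - 8) - 3*(7*q - 8).
Both groups share the factor (7*q - 8).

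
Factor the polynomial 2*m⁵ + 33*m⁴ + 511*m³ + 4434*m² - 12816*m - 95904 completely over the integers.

(2*m - 9)*(m + 12)*(m + 4)*(m² + 5*m + 222)

Trying the rational-root candidates, m = -4 is a root, giving the factor (m + 4) and quotient 2*m⁴ + 25*m³ + 411*m² + 2790*m - 23976.
Then m = -12 is a root, so (m + 12) is a factor; dividing leaves 2*m³ + m² + 399*m - 1998.
Next, m = 9/2 is a root, so (2*m - 9) is a factor; dividing leaves m² + 5*m + 222.
The quadratic m² + 5*m + 222 has discriminant -863 < 0 and is irreducible over ℤ.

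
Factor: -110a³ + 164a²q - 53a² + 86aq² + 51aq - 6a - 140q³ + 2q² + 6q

Group: 11a(-10a² + 24aq - 3a - 14q² + 3q) + (10q + 2)(-10a² + 24aq - 3a - 14q² + 3q); both groups contain (-10a² + 24aq - 3a - 14q² + 3q), so (11a + 10q + 2) is a factor with cofactor -10a² + 24aq - 3a - 14q² + 3q.
The cofactor groups again: -10a² + 24aq - 3a - 14q² + 3q = -10a(a - q) + (14q - 3)(a - q); both groups contain (a - q), giving -(10a - 14q + 3)(a - q).

-(10a - 14q + 3)(11a + 10q + 2)(a - q)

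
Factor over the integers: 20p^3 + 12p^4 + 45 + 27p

(3p + 5)(4p^3 + 9)

Group as (12p^4 + 27p) + (20p^3 + 45) = 3p(4p^3 + 9) + 5(4p^3 + 9).
Both groups share the factor (4p^3 + 9).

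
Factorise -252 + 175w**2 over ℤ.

Every term has a factor of 7. Then 25w**2 - 36 = (5w)² − (6)².

7(5w + 6)(5w - 6)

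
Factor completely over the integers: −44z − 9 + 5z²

Need a pair with product 5·(−9) = −45 and sum −44: that's 1 and −45.
Split the middle term: 5z² + z − 45z − 9 = z(5z + 1) − 9(5z + 1).

(5z + 1)(z − 9)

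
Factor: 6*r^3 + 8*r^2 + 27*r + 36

Group as (6*r^3 + 27*r) + (8*r^2 + 36) = 3*r*(2*r^2 + 9) + 4*(2*r^2 + 9).
Both groups share the factor (2*r^2 + 9).

(3*r + 4)*(2*r^2 + 9)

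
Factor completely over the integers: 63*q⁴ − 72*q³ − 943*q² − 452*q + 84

(3*q + 2)*(3*q − 14)*(7*q − 1)*(q + 3)

Trying the rational-root candidates, q = −2/3 is a root, so (3*q + 2) divides it; the quotient is 21*q³ − 38*q² − 289*q + 42.
Then q = 1/7 is a root, so (7*q − 1) is a factor; dividing leaves 3*q² − 5*q − 42.
The remaining quadratic factors as (3*q − 14)(q + 3).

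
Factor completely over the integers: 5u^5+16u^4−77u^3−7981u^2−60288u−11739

(5u+1)(u+7)(u−13)(u^2+9u+129)

Testing divisors of the constant over divisors of the leading coefficient, u = 13 is a root, giving the factor (u−13) and quotient 5u^4+81u^3+976u^2+4707u+903.
Continuing, u = −1/5 is a root, so (5u+1) is a factor; dividing leaves u^3+16u^2+192u+903.
Next, u = −7 is a root, so (u+7) divides it; the quotient is u^2+9u+129.
The quadratic u^2+9u+129 has discriminant −435 < 0 and is irreducible over ℤ.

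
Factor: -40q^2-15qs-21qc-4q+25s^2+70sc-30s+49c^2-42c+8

-(8q-5s-7c+4)(5q+5s+7c-2)

Group: -8q(5q+5s+7c-2) + (5s+7c-4)(5q+5s+7c-2); both groups contain (5q+5s+7c-2).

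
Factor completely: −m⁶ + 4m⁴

Every term has a factor of m⁴; factoring it out leaves −m² + 4.
Recognize a difference of squares with the parts 2 and m.

−m⁴(m + 2)(m − 2)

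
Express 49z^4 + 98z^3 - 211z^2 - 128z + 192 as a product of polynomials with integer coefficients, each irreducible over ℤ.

Trying the rational-root candidates, z = -8/7 is a root, giving the factor (7z + 8) and quotient 7z^3 + 6z^2 - 37z + 24.
Continuing, z = 1 is a root, so (z - 1) divides it; the quotient is 7z^2 + 13z - 24.
The remaining quadratic factors as (7z - 8)(z + 3).

(7z + 8)(7z - 8)(z + 3)(z - 1)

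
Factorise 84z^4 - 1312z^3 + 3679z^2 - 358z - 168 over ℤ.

(2z - 7)(6z + 1)(7z - 2)(z - 12)

Trying the rational-root candidates, z = -1/6 is a root, so (6z + 1) divides it; the quotient is 14z^3 - 221z^2 + 650z - 168.
Next, z = 2/7 is a root, so (7z - 2) divides it; the quotient is 2z^2 - 31z + 84.
The remaining quadratic factors as (2z - 7)(z - 12).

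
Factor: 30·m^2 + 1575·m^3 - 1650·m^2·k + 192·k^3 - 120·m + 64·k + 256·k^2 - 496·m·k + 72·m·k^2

(15·m - 12·k - 4)·(15·m - 8·k)·(7·m + 2·k + 2)

Group: 7·m·(225·m^2 - 300·m·k - 60·m + 96·k^2 + 32·k) + (2·k + 2)·(225·m^2 - 300·m·k - 60·m + 96·k^2 + 32·k); both groups contain (225·m^2 - 300·m·k - 60·m + 96·k^2 + 32·k), so (7·m + 2·k + 2) is a factor with cofactor 225·m^2 - 300·m·k - 60·m + 96·k^2 + 32·k.
The cofactor groups again: 225·m^2 - 300·m·k - 60·m + 96·k^2 + 32·k = 15·m·(15·m - 8·k) + (-12·k - 4)·(15·m - 8·k); both groups contain (15·m - 8·k), giving (15·m - 12·k - 4)·(15·m - 8·k).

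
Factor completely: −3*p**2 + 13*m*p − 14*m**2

−(2*m − p)*(7*m − 3*p)

Group: −2*m*(7*m − 3*p) + p*(7*m − 3*p); both groups contain (7*m − 3*p).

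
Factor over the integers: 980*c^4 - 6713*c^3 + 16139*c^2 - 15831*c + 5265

Trying the rational-root candidates, c = 13/5 is a root, so (5*c - 13) divides it; the quotient is 196*c^3 - 833*c^2 + 1062*c - 405.
Next, c = 9/7 is a root, giving the factor (7*c - 9) and quotient 28*c^2 - 83*c + 45.
The remaining quadratic factors as (4*c - 9)(7*c - 5).

(4*c - 9)*(5*c - 13)*(7*c - 5)*(7*c - 9)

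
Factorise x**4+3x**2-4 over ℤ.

Substitute u = x**2 to get a quadratic in u, then factor.
x**2+4 is irreducible over ℤ (sum of squares).
x**2-1 is a difference of squares.

(x+1)(x-1)(x**2+4)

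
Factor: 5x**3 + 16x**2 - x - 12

(5x - 4)(x + 1)(x + 3)

Among the possible rational roots, x = -1 is a root, so (x + 1) is a factor; dividing leaves 5x**2 + 11x - 12.
The remaining quadratic factors as (x + 3)(5x - 4).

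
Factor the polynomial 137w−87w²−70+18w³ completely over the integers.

Trying the rational-root candidates, w = 2 is a root, so (w−2) divides it; the quotient is 18w²−51w+35.
The remaining quadratic factors as (6w−7)(3w−5).

(3w−5)(6w−7)(w−2)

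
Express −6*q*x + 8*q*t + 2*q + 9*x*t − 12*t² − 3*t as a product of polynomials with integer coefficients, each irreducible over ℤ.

Group: −3*x*(2*q − 3*t) + (4*t + 1)*(2*q − 3*t); both groups contain (2*q − 3*t).

−(3*x − 4*t − 1)*(2*q − 3*t)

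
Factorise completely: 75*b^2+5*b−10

Pull out the common factor 5, then factor the remaining trinomial.

5*(3*b−1)*(5*b+2)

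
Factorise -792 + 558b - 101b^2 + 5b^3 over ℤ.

Testing divisors of the constant over divisors of the leading coefficient, b = 12 is a root, so (b - 12) divides it; the quotient is 5b^2 - 41b + 66.
The remaining quadratic factors as (b - 6)(5b - 11).

(5b - 11)(b - 12)(b - 6)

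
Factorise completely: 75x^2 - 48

3(5x + 4)(5x - 4)

Factor out 3, leaving 25x^2 - 16, which is a difference of two squares.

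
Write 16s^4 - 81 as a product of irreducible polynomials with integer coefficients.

(2s + 3)(2s - 3)(4s^2 + 9)

Write as (4s^2)² − (9)², then factor 4s^2 - 9 once more.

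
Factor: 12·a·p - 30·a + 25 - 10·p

(2·p - 5)·(6·a - 5)

Group as (12·a·p - 30·a) + (-10·p + 25) = 6·a·(2·p - 5) - 5·(2·p - 5).
Both groups share the factor (2·p - 5).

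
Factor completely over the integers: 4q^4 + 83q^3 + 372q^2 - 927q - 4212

(4q - 13)(q + 12)(q + 3)(q + 9)

Testing divisors of the constant over divisors of the leading coefficient, q = -3 is a root, so (q + 3) is a factor; dividing leaves 4q^3 + 71q^2 + 159q - 1404.
Then q = 13/4 is a root, giving the factor (4q - 13) and quotient q^2 + 21q + 108.
The remaining quadratic factors as (q + 9)(q + 12).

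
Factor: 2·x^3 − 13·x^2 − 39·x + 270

(2·x + 9)·(x − 5)·(x − 6)

Testing divisors of the constant over divisors of the leading coefficient, x = 5 is a root, so (x − 5) is a factor; dividing leaves 2·x^2 − 3·x − 54.
The remaining quadratic factors as (x − 6)(2·x + 9).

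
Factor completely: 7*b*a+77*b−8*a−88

Group as (7*b*a+77*b) + (−8*a−88) = 7*b*(a+11) − 8*(a+11).
Both groups share the factor (a+11).

(7*b−8)*(a+11)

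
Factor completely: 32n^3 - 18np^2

2n(4n + 3p)(4n - 3p)

Factor out 2n, leaving 16n^2 - 9p^2, which is a difference of two squares.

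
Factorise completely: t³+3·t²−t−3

(t+1)·(t+3)·(t−1)

Among the possible rational roots, t = −1 is a root, so (t+1) is a factor; dividing leaves t²+2·t−3.
The remaining quadratic factors as (t−1)(t+3).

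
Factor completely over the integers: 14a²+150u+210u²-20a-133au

Group: 2a(7a-14u-10) - 15u(7a-14u-10); both groups contain (7a-14u-10).

(2a-15u)(7a-14u-10)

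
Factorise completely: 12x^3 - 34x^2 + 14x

2x(2x - 1)(3x - 7)

Pull out the common factor 2x, then factor the remaining trinomial.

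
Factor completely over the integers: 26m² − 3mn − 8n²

Group: 2m(13m − 8n) + n(13m − 8n); both groups contain (13m − 8n).

(13m − 8n)(2m + n)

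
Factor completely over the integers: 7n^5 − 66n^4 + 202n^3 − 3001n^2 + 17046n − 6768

By the rational root theorem, n = 3/7 is a root, so (7n − 3) is a factor; dividing leaves n^4 − 9n^3 + 25n^2 − 418n + 2256.
Then n = 8 is a root, giving the factor (n − 8) and quotient n^3 − n^2 + 17n − 282.
Then n = 6 is a root, so (n − 6) is a factor; dividing leaves n^2 + 5n + 47.
The quadratic n^2 + 5n + 47 has discriminant −163 < 0 and is irreducible over ℤ.

(7n − 3)(n − 6)(n − 8)(n^2 + 5n + 47)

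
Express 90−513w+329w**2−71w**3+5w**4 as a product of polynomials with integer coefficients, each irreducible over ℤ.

(5w−1)(w−3)(w−5)(w−6)

By the rational root theorem, w = 6 is a root, giving the factor (w−6) and quotient 5w**3−41w**2+83w−15.
Then w = 1/5 is a root, so (5w−1) is a factor; dividing leaves w**2−8w+15.
The remaining quadratic factors as (w−5)(w−3).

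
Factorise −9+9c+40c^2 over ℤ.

Need a pair with product 40·(−9) = −360 and sum 9: that's 24 and −15.
Split the middle term: 40c^2+24c − 15c−9 = 8c(5c+3) − 3(5c+3).

(5c+3)(8c−3)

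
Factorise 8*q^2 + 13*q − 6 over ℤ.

(8*q − 3)*(q + 2)

Need a pair with product 8·(−6) = −48 and sum 13: that's −3 and 16.
Split the middle term: 8*q^2 − 3*q + 16*q − 6 = q*(8*q − 3) + 2*(8*q − 3).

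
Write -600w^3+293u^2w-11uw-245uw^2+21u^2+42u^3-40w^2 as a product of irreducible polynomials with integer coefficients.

(2u+15w+1)(3u-5w)(7u+8w)

Group: 3u(14u^2+121uw+7u+120w^2+8w) - 5w(14u^2+121uw+7u+120w^2+8w); both groups contain (14u^2+121uw+7u+120w^2+8w), so (3u-5w) is a factor with cofactor 14u^2+121uw+7u+120w^2+8w.
The cofactor groups again: 14u^2+121uw+7u+120w^2+8w = 7u(2u+15w+1) + 8w(2u+15w+1); both groups contain (2u+15w+1), giving (7u+8w)(2u+15w+1).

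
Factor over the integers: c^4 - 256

(c)⁴ − (4)⁴ = ((c)² − (4)²)((c)² + (4)²); the first factor splits again, the second (c^2 + 16) is irreducible.

(c + 4)(c - 4)(c^2 + 16)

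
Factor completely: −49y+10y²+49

Need a pair with product 10·49 = 490 and sum −49: that's −35 and −14.
Split the middle term: 10y²−35y − 14y+49 = 5y(2y−7) − 7(2y−7).

(2y−7)(5y−7)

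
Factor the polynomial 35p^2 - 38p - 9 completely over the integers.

Need a pair with product 35·(-9) = -315 and sum -38: that's 7 and -45.
Split the middle term: 35p^2 + 7p - 45p - 9 = 7p(5p + 1) - 9(5p + 1).

(5p + 1)(7p - 9)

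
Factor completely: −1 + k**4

(k + 1)(k − 1)(k**2 + 1)

Write as (k**2)² − (1)², then factor k**2 − 1 once more.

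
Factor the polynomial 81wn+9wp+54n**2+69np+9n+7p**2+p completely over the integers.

Group: 9n(9w+6n+7p+1) + p(9w+6n+7p+1); both groups contain (9w+6n+7p+1).

(9w+6n+7p+1)(9n+p)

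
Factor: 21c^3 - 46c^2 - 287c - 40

(3c + 8)(7c + 1)(c - 5)

Among the possible rational roots, c = 5 is a root, giving the factor (c - 5) and quotient 21c^2 + 59c + 8.
The remaining quadratic factors as (7c + 1)(3c + 8).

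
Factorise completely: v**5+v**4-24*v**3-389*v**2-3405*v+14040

Among the possible rational roots, v = 3 is a root, giving the factor (v-3) and quotient v**4+4*v**3-12*v**2-425*v-4680.
Then v = 9 is a root, giving the factor (v-9) and quotient v**3+13*v**2+105*v+520.
Continuing, v = -8 is a root, giving the factor (v+8) and quotient v**2+5*v+65.
The quadratic v**2+5*v+65 has discriminant -235 < 0 and is irreducible over ℤ.

(v+8)*(v-3)*(v-9)*(v**2+5*v+65)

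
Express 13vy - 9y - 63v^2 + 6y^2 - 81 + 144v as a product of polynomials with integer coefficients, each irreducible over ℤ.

Group: -9v(7v - 3y - 9) + (-2y + 9)(7v - 3y - 9); both groups contain (7v - 3y - 9).

-(7v - 3y - 9)(9v + 2y - 9)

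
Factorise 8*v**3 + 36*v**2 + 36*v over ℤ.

Pull out the common factor 4*v, then factor the remaining trinomial.

4*v*(2*v + 3)*(v + 3)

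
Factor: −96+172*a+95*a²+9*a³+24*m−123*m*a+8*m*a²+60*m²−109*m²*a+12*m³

(m−9*a+4)*(3*m−a−3)*(4*m+a+8)

Group: 4*m*(3*m²−28*m*a+9*m+9*a²+23*a−12) + (a+8)*(3*m²−28*m*a+9*m+9*a²+23*a−12); both groups contain (3*m²−28*m*a+9*m+9*a²+23*a−12), so (4*m+a+8) is a factor with cofactor 3*m²−28*m*a+9*m+9*a²+23*a−12.
The cofactor groups again: 3*m²−28*m*a+9*m+9*a²+23*a−12 = 3*m*(m−9*a+4) + (−a−3)*(m−9*a+4); both groups contain (m−9*a+4), giving (3*m−a−3)*(m−9*a+4).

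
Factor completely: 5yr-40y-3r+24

Group as (5yr-40y) + (-3r+24) = 5y(r-8) - 3(r-8).
Both groups share the factor (r-8).

(5y-3)(r-8)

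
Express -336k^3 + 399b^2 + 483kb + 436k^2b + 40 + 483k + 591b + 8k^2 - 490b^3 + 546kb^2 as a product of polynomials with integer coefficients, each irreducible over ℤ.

Group: 4k(-84k^2 - 38kb - 103k + 70b^2 - 107b - 8) + (-7b - 5)(-84k^2 - 38kb - 103k + 70b^2 - 107b - 8); both groups contain (-84k^2 - 38kb - 103k + 70b^2 - 107b - 8), so (4k - 7b - 5) is a factor with cofactor -84k^2 - 38kb - 103k + 70b^2 - 107b - 8.
The cofactor groups again: -84k^2 - 38kb - 103k + 70b^2 - 107b - 8 = -12k(7k - 5b + 8) + (-14b - 1)(7k - 5b + 8); both groups contain (7k - 5b + 8), giving -(12k + 14b + 1)(7k - 5b + 8).

-(7k - 5b + 8)(4k - 7b - 5)(12k + 14b + 1)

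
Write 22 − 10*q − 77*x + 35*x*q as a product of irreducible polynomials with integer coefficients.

Group as (35*x*q − 77*x) + (−10*q + 22) = 7*x*(5*q − 11) − 2*(5*q − 11).
Both groups share the factor (5*q − 11).

(5*q − 11)*(7*x − 2)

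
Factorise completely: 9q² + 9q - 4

Need a pair with product 9·(-4) = -36 and sum 9: that's -3 and 12.
Split the middle term: 9q² - 3q + 12q - 4 = 3q(3q - 1) + 4(3q - 1).

(3q + 4)(3q - 1)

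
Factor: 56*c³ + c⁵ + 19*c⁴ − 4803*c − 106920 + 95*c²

(c + 11)*(c + 15)*(c − 8)*(c² + c + 81)

By the rational root theorem, c = −15 is a root, giving the factor (c + 15) and quotient c⁴ + 4*c³ − 4*c² + 155*c − 7128.
Then c = 8 is a root, giving the factor (c − 8) and quotient c³ + 12*c² + 92*c + 891.
Then c = −11 is a root, so (c + 11) is a factor; dividing leaves c² + c + 81.
The quadratic c² + c + 81 has discriminant −323 < 0 and is irreducible over ℤ.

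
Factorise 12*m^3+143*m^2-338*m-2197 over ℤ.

(3*m-13)*(4*m+13)*(m+13)

Among the possible rational roots, m = -13 is a root, so (m+13) divides it; the quotient is 12*m^2-13*m-169.
The remaining quadratic factors as (4*m+13)(3*m-13).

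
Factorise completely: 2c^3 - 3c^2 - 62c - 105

Trying the rational-root candidates, c = 7 is a root, so (c - 7) divides it; the quotient is 2c^2 + 11c + 15.
The remaining quadratic factors as (2c + 5)(c + 3).

(2c + 5)(c + 3)(c - 7)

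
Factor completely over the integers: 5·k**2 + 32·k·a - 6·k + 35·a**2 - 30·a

Group: k·(5·k + 7·a - 6) + 5·a·(5·k + 7·a - 6); both groups contain (5·k + 7·a - 6).

(k + 5·a)·(5·k + 7·a - 6)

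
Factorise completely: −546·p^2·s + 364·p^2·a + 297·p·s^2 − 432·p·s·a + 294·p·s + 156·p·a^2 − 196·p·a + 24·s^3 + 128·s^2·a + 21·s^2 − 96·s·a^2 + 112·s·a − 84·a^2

−(3·s − 2·a)·(13·p − 8·s − 7)·(14·p + s + 6·a)

Group: 14·p·(−39·p·s + 26·p·a + 24·s^2 − 16·s·a + 21·s − 14·a) + (s + 6·a)·(−39·p·s + 26·p·a + 24·s^2 − 16·s·a + 21·s − 14·a); both groups contain (−39·p·s + 26·p·a + 24·s^2 − 16·s·a + 21·s − 14·a), so (14·p + s + 6·a) is a factor with cofactor −39·p·s + 26·p·a + 24·s^2 − 16·s·a + 21·s − 14·a.
The cofactor groups again: −39·p·s + 26·p·a + 24·s^2 − 16·s·a + 21·s − 14·a = −3·s·(13·p − 8·s − 7) + 2·a·(13·p − 8·s − 7); both groups contain (13·p − 8·s − 7), giving −(3·s − 2·a)·(13·p − 8·s − 7).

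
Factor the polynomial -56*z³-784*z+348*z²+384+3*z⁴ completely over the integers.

By the rational root theorem, z = 8 is a root, so (z-8) is a factor; dividing leaves 3*z³-32*z²+92*z-48.
Continuing, z = 4 is a root, so (z-4) divides it; the quotient is 3*z²-20*z+12.
The remaining quadratic factors as (z-6)(3*z-2).

(3*z-2)*(z-4)*(z-6)*(z-8)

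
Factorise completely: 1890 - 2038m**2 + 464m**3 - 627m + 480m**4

Among the possible rational roots, m = -7/6 is a root, so (6m + 7) is a factor; dividing leaves 80m**3 - 16m**2 - 321m + 270.
Then m = 5/4 is a root, giving the factor (4m - 5) and quotient 20m**2 + 21m - 54.
The remaining quadratic factors as (4m + 9)(5m - 6).

(4m + 9)(4m - 5)(5m - 6)(6m + 7)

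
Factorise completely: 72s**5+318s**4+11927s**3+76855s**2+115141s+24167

(3s+13)(4s+1)(6s+11)(s**2-2s+169)

Trying the rational-root candidates, s = -13/3 is a root, giving the factor (3s+13) and quotient 24s**4+2s**3+3967s**2+8428s+1859.
Continuing, s = -11/6 is a root, so (6s+11) divides it; the quotient is 4s**3-7s**2+674s+169.
Then s = -1/4 is a root, giving the factor (4s+1) and quotient s**2-2s+169.
The quadratic s**2-2s+169 has discriminant -672 < 0 and is irreducible over ℤ.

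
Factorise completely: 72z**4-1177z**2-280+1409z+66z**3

(3z-8)(4z-1)(6z-7)(z+5)

By the rational root theorem, z = -5 is a root, giving the factor (z+5) and quotient 72z**3-294z**2+293z-56.
Continuing, z = 1/4 is a root, so (4z-1) divides it; the quotient is 18z**2-69z+56.
The remaining quadratic factors as (3z-8)(6z-7).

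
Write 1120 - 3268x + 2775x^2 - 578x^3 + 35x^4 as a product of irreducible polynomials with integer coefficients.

(5x - 4)(7x - 5)(x - 7)(x - 8)

Testing divisors of the constant over divisors of the leading coefficient, x = 8 is a root, giving the factor (x - 8) and quotient 35x^3 - 298x^2 + 391x - 140.
Continuing, x = 5/7 is a root, so (7x - 5) is a factor; dividing leaves 5x^2 - 39x + 28.
The remaining quadratic factors as (x - 7)(5x - 4).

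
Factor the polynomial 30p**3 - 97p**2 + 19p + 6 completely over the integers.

Among the possible rational roots, p = 2/5 is a root, so (5p - 2) divides it; the quotient is 6p**2 - 17p - 3.
The remaining quadratic factors as (6p + 1)(p - 3).

(5p - 2)(6p + 1)(p - 3)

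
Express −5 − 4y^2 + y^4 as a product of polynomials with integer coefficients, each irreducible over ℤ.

Substitute u = y^2 to get a quadratic in u, then factor.
y^2 + 1 is irreducible over ℤ (sum of squares).
y^2 − 5 is irreducible over ℤ (5 is not a perfect square).

(y^2 + 1)(y^2 − 5)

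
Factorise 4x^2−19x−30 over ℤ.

Need a pair with product 4·(−30) = −120 and sum −19: that's −24 and 5.
Split the middle term: 4x^2−24x + 5x−30 = 4x(x−6) + 5(x−6).

(4x+5)(x−6)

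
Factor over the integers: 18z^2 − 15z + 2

Need a pair with product 18·2 = 36 and sum −15: that's −12 and −3.
Split the middle term: 18z^2 − 12z − 3z + 2 = 6z(3z − 2) − (3z − 2).

(3z − 2)(6z − 1)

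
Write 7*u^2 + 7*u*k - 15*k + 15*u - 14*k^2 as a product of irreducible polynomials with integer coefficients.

(u - k)*(7*u + 14*k + 15)

Group: u*(7*u + 14*k + 15) - k*(7*u + 14*k + 15); both groups contain (7*u + 14*k + 15).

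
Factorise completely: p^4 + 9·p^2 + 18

(p^2 + 3)·(p^2 + 6)

Substitute u = p^2 to get a quadratic in u, then factor.
p^2 + 6 is irreducible over ℤ (always positive, so no real roots).
p^2 + 3 is irreducible over ℤ (always positive, so no real roots).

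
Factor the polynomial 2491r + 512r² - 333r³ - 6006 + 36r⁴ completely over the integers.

Trying the rational-root candidates, r = -11/4 is a root, so (4r + 11) is a factor; dividing leaves 9r³ - 108r² + 425r - 546.
Next, r = 13/3 is a root, giving the factor (3r - 13) and quotient 3r² - 23r + 42.
The remaining quadratic factors as (r - 3)(3r - 14).

(3r - 13)(3r - 14)(4r + 11)(r - 3)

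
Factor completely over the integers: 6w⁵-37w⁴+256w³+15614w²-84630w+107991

Among the possible rational roots, w = -13 is a root, giving the factor (w+13) and quotient 6w⁴-115w³+1751w²-7149w+8307.
Next, w = 3 is a root, so (w-3) is a factor; dividing leaves 6w³-97w²+1460w-2769.
Then w = 13/6 is a root, giving the factor (6w-13) and quotient w²-14w+213.
The quadratic w²-14w+213 has discriminant -656 < 0 and is irreducible over ℤ.

(6w-13)(w+13)(w-3)(w²-14w+213)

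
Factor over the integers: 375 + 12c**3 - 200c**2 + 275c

Among the possible rational roots, c = -5/6 is a root, so (6c + 5) divides it; the quotient is 2c**2 - 35c + 75.
The remaining quadratic factors as (c - 15)(2c - 5).

(2c - 5)(6c + 5)(c - 15)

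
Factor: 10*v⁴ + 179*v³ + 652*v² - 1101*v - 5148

Trying the rational-root candidates, v = -11/2 is a root, so (2*v + 11) is a factor; dividing leaves 5*v³ + 62*v² - 15*v - 468.
Next, v = -3 is a root, giving the factor (v + 3) and quotient 5*v² + 47*v - 156.
The remaining quadratic factors as (v + 12)(5*v - 13).

(2*v + 11)*(5*v - 13)*(v + 12)*(v + 3)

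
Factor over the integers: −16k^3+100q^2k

Factor out 4k, leaving 25q^2−4k^2, which is a difference of two squares.

4k(5q−2k)(5q+2k)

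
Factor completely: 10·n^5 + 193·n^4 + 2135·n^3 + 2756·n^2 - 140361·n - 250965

(2·n - 13)·(5·n + 9)·(n + 11)·(n^2 + 13·n + 195)

Among the possible rational roots, n = 13/2 is a root, so (2·n - 13) is a factor; dividing leaves 5·n^4 + 129·n^3 + 1906·n^2 + 13767·n + 19305.
Continuing, n = -11 is a root, so (n + 11) is a factor; dividing leaves 5·n^3 + 74·n^2 + 1092·n + 1755.
Continuing, n = -9/5 is a root, giving the factor (5·n + 9) and quotient n^2 + 13·n + 195.
The quadratic n^2 + 13·n + 195 has discriminant -611 < 0 and is irreducible over ℤ.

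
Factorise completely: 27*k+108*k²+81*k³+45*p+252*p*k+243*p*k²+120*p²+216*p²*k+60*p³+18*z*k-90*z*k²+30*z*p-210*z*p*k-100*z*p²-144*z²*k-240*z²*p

-(6*z-2*p-3*k-3)*(5*p+3*k)*(8*z+6*p+9*k+3)

Group: 6*z*(-40*z*p-24*z*k-30*p²-63*p*k-15*p-27*k²-9*k) + (-2*p-3*k-3)*(-40*z*p-24*z*k-30*p²-63*p*k-15*p-27*k²-9*k); both groups contain (-40*z*p-24*z*k-30*p²-63*p*k-15*p-27*k²-9*k), so (6*z-2*p-3*k-3) is a factor with cofactor -40*z*p-24*z*k-30*p²-63*p*k-15*p-27*k²-9*k.
The cofactor groups again: -40*z*p-24*z*k-30*p²-63*p*k-15*p-27*k²-9*k = -5*p*(8*z+6*p+9*k+3) - 3*k*(8*z+6*p+9*k+3); both groups contain (8*z+6*p+9*k+3), giving -(5*p+3*k)*(8*z+6*p+9*k+3).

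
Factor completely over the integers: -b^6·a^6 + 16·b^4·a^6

-a^6·b^4·(b + 4)·(b - 4)

Factor out b^4·a^6 first: what remains is -b^2 + 16.
Recognize a difference of squares with the parts 4 and b.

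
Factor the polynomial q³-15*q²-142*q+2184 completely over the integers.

(q+12)*(q-13)*(q-14)

Among the possible rational roots, q = -12 is a root, giving the factor (q+12) and quotient q²-27*q+182.
The remaining quadratic factors as (q-13)(q-14).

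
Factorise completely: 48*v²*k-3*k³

3*k*(4*v-k)*(4*v+k)

Every term has a factor of 3*k. Then 16*v²-k² = (4*v)² − (k)².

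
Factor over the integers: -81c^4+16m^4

Write as (4m^2)² − (9c^2)², then factor 4m^2-9c^2 once more.

(2m-3c)(2m+3c)(4m^2+9c^2)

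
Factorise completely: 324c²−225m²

9(6c+5m)(6c−5m)

Pull out the common factor 9; 36c²−25m² is a difference of squares.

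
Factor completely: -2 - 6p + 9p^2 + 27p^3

(3p + 1)(9p^2 - 2)

Group as (27p^3 - 6p) + (9p^2 - 2) = 3p(9p^2 - 2) + (9p^2 - 2).
Both groups share the factor (9p^2 - 2).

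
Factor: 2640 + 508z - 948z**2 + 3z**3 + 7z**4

(7z + 10)(z + 12)(z - 11)(z - 2)

Trying the rational-root candidates, z = -10/7 is a root, giving the factor (7z + 10) and quotient z**3 - z**2 - 134z + 264.
Then z = 11 is a root, so (z - 11) divides it; the quotient is z**2 + 10z - 24.
The remaining quadratic factors as (z - 2)(z + 12).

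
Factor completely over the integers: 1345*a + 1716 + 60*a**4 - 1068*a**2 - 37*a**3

(3*a + 13)*(4*a - 11)*(5*a + 4)*(a - 3)

Among the possible rational roots, a = -13/3 is a root, so (3*a + 13) divides it; the quotient is 20*a**3 - 99*a**2 + 73*a + 132.
Next, a = 11/4 is a root, so (4*a - 11) divides it; the quotient is 5*a**2 - 11*a - 12.
The remaining quadratic factors as (5*a + 4)(a - 3).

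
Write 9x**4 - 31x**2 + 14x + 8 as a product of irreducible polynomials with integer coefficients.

(3x + 1)(3x - 4)(x + 2)(x - 1)

Trying the rational-root candidates, x = -2 is a root, so (x + 2) is a factor; dividing leaves 9x**3 - 18x**2 + 5x + 4.
Then x = -1/3 is a root, giving the factor (3x + 1) and quotient 3x**2 - 7x + 4.
The remaining quadratic factors as (3x - 4)(x - 1).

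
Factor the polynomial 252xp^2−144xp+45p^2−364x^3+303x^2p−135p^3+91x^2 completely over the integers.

−(13x−15p)(7x−3p)(4x+3p−1)

Group: 4x(−91x^2+144xp−45p^2) + (3p−1)(−91x^2+144xp−45p^2); both groups contain (−91x^2+144xp−45p^2), so (4x+3p−1) is a factor with cofactor −91x^2+144xp−45p^2.
The cofactor groups again: −91x^2+144xp−45p^2 = −13x(7x−3p) + 15p(7x−3p); both groups contain (7x−3p), giving −(13x−15p)(7x−3p).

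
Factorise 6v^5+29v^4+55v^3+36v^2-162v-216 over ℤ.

Trying the rational-root candidates, v = -3 is a root, so (v+3) is a factor; dividing leaves 6v^4+11v^3+22v^2-30v-72.
Next, v = 3/2 is a root, so (2v-3) divides it; the quotient is 3v^3+10v^2+26v+24.
Then v = -4/3 is a root, giving the factor (3v+4) and quotient v^2+2v+6.
The quadratic v^2+2v+6 has discriminant -20 < 0 and is irreducible over ℤ.

(2v-3)(3v+4)(v+3)(v^2+2v+6)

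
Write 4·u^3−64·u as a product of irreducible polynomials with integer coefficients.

4·u·(u+4)·(u−4)

Factor out 4·u, leaving u^2−16, which is a difference of two squares.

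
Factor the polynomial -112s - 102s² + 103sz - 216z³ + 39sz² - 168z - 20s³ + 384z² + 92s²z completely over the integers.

-(2s + 3z)(2s - 9z + 7)(5s - 8z + 8)

Group: 5s(-4s² + 12sz - 14s + 27z² - 21z) + (-8z + 8)(-4s² + 12sz - 14s + 27z² - 21z); both groups contain (-4s² + 12sz - 14s + 27z² - 21z), so (5s - 8z + 8) is a factor with cofactor -4s² + 12sz - 14s + 27z² - 21z.
The cofactor groups again: -4s² + 12sz - 14s + 27z² - 21z = -2s(2s - 9z + 7) - 3z(2s - 9z + 7); both groups contain (2s - 9z + 7), giving -(2s + 3z)(2s - 9z + 7).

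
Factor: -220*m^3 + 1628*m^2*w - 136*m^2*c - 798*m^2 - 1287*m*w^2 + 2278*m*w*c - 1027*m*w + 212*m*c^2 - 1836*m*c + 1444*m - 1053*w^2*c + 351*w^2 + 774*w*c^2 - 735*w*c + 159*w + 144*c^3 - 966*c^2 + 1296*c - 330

Group: 10*m*(-22*m^2 + 143*m*w + 4*m*c - 104*m + 117*w*c - 39*w + 18*c^2 - 96*c + 30) + (-9*w + 8*c - 11)*(-22*m^2 + 143*m*w + 4*m*c - 104*m + 117*w*c - 39*w + 18*c^2 - 96*c + 30); both groups contain (-22*m^2 + 143*m*w + 4*m*c - 104*m + 117*w*c - 39*w + 18*c^2 - 96*c + 30), so (10*m - 9*w + 8*c - 11) is a factor with cofactor -22*m^2 + 143*m*w + 4*m*c - 104*m + 117*w*c - 39*w + 18*c^2 - 96*c + 30.
The cofactor groups again: -22*m^2 + 143*m*w + 4*m*c - 104*m + 117*w*c - 39*w + 18*c^2 - 96*c + 30 = -2*m*(11*m + 9*c - 3) + (13*w + 2*c - 10)*(11*m + 9*c - 3); both groups contain (11*m + 9*c - 3), giving -(2*m - 13*w - 2*c + 10)*(11*m + 9*c - 3).

-(2*m - 13*w - 2*c + 10)*(10*m - 9*w + 8*c - 11)*(11*m + 9*c - 3)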